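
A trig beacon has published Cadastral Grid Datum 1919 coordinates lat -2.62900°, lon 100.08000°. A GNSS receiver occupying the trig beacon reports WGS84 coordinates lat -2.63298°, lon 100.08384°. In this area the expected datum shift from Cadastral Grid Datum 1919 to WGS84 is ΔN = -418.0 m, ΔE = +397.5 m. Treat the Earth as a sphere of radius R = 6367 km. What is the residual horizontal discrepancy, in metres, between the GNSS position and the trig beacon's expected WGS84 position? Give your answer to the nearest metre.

38 m

Observed coordinate differences: Δφ = -0.00398°, Δλ = +0.00384°.
Converting to metres (1° lat = 111125 m, cos φ = 0.998947): observed ΔN = -442.3 m, observed ΔE = 426.3 m.
Subtracting the expected shift leaves a residual of -442.3 − (-418.0) = -24.3 m north and 426.3 − (397.5) = 28.8 m east.
Residual distance = √((-24.3)² + 28.8²) = 37.6 m.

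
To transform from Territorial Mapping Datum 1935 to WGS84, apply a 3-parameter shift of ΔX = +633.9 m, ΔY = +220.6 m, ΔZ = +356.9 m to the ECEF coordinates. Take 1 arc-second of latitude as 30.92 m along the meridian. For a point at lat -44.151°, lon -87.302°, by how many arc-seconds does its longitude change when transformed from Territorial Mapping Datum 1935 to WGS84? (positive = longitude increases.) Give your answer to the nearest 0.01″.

sin φ = -0.696552, cos φ = 0.717507, sin λ = -0.998892, cos λ = 0.047072.
East component: ΔE = −sin λ·ΔX + cos λ·ΔY = −(-0.998892)(633.9) + (0.047072)(220.6) = 643.58 m.
1° of latitude spans 3600 × 30.92 = 111312 m; at latitude φ, 1° of longitude spans that × cos φ = 79867.1 m, so Δλ = 643.58 / 79867.1 × 3600 = 29.009″.

Δλ = 29.01″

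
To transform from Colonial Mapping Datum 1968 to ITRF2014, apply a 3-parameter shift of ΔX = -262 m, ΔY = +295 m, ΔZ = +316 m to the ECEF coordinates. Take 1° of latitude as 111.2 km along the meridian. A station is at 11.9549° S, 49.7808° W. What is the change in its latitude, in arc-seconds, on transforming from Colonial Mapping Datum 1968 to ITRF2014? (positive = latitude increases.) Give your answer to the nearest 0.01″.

sin φ = -0.207142, cos φ = 0.978311, sin λ = -0.763580, cos λ = 0.645714.
North component: ΔN = −sin φ cos λ·ΔX − sin φ sin λ·ΔY + cos φ·ΔZ = −(-0.207142)(0.645714)(-262) − (-0.207142)(-0.763580)(295) + (0.978311)(316) = 227.44 m.
1° of latitude spans 111200 m, so Δφ = 227.44 / 111200 × 3600 = 7.363″.

Δφ = 7.36″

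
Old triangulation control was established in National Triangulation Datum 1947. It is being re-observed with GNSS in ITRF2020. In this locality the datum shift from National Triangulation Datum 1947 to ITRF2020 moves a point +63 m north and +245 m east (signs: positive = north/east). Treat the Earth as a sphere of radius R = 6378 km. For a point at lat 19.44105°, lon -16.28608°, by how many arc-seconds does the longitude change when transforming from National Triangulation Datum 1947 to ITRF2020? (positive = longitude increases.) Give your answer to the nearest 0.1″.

Δλ = 8.4″

At latitude 19.44105°, cos φ = 0.942984.
One radian of longitude at latitude φ spans R cos φ, so Δλ = ΔE / (R cos φ) = 245.0 / (6378000 × 0.942984) = 4.0736e-05 rad = 8.402″.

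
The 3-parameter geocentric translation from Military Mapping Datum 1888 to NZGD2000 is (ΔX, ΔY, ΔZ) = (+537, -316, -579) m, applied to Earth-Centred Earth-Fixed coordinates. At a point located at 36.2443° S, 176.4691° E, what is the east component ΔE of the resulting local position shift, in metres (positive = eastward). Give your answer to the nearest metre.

ΔE = 282 m

At φ = -36.2443°, λ = 176.4691°: sin φ = -0.591229, cos φ = 0.806503, sin λ = 0.061587, cos λ = -0.998102.
ΔE = −sin λ·ΔX + cos λ·ΔY = −(0.061587)·(537) + (-0.998102)·(-316) = 282.33 m.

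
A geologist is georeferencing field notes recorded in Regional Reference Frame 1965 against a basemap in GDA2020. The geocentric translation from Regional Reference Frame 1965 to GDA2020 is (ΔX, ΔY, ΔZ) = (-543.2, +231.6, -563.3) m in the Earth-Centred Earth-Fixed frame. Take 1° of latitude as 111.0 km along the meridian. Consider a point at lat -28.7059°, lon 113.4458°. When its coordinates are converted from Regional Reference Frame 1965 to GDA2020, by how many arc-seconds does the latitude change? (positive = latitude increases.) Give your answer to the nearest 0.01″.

sin φ = -0.480314, cos φ = 0.877097, sin λ = 0.917437, cos λ = -0.397881.
North component: ΔN = −sin φ cos λ·ΔX − sin φ sin λ·ΔY + cos φ·ΔZ = −(-0.480314)(-0.397881)(-543.2) − (-0.480314)(0.917437)(231.6) + (0.877097)(-563.3) = -288.20 m.
1° of latitude spans 111000 m, so Δφ = -288.20 / 111000 × 3600 = -9.347″.

Δφ = -9.35″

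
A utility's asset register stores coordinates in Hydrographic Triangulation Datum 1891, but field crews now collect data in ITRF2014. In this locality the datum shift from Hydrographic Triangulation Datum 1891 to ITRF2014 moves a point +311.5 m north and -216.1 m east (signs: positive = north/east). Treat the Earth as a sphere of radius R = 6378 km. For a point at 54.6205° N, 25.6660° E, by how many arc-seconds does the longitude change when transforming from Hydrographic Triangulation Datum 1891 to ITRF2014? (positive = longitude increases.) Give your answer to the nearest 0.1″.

Δλ = -12.1″

At latitude 54.6205°, cos φ = 0.578989.
One radian of longitude at latitude φ spans R cos φ, so Δλ = ΔE / (R cos φ) = -216.1 / (6378000 × 0.578989) = -5.8519e-05 rad = -12.070″.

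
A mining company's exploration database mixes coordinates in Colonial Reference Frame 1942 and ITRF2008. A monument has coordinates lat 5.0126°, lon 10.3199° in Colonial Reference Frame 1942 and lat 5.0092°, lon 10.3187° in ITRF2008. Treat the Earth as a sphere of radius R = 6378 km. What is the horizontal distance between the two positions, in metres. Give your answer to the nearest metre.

Δφ = 5.0092° − 5.0126° = -0.0034°; Δλ = 10.3187° − 10.3199° = -0.0012°.
1° along a meridian = πR/180 = 111317 m.
ΔN = Δφ × 111317 = -378.5 m; ΔE = Δλ × 111317 × cos(5.0126°) = -0.0012 × 111317 × 0.996176 = -133.1 m.
Distance = √(ΔE² + ΔN²) = √((-133.1)² + (-378.5)²) = 401.2 m.

401 m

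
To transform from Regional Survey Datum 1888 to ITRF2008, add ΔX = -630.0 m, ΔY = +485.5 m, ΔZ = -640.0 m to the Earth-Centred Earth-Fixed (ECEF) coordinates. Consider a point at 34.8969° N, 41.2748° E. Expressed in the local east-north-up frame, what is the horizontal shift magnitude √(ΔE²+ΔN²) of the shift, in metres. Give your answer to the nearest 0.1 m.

894.6 m

The local east axis at (φ, λ) is (−sin λ, cos λ, 0), so ΔE = −sin(41.2748°)·(-630.0) + cos(41.2748°)·485.5 = 780.47 m.
The local north axis is (−sin φ cos λ, −sin φ sin λ, cos φ), giving ΔN = 270.878 − 183.227 − 524.917 = -437.27 m.
Horizontal magnitude = √(ΔE² + ΔN²) = √(780.47² + (-437.27)²) = 894.62 m.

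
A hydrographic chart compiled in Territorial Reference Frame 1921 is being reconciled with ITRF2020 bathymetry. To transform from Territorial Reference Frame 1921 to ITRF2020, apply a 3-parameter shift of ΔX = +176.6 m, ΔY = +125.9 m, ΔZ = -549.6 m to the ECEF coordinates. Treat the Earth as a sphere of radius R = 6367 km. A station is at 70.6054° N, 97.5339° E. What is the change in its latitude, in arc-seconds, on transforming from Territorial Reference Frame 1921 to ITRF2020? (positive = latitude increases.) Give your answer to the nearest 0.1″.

Δφ = -9.0″

sin φ = 0.943254, cos φ = 0.332072, sin λ = 0.991367, cos λ = -0.131113.
North component: ΔN = −sin φ cos λ·ΔX − sin φ sin λ·ΔY + cos φ·ΔZ = −(0.943254)(-0.131113)(176.6) − (0.943254)(0.991367)(125.9) + (0.332072)(-549.6) = -278.40 m.
1° of latitude spans πR/180 = 111125 m, so Δφ = -278.40 / 111125 × 3600 = -9.019″.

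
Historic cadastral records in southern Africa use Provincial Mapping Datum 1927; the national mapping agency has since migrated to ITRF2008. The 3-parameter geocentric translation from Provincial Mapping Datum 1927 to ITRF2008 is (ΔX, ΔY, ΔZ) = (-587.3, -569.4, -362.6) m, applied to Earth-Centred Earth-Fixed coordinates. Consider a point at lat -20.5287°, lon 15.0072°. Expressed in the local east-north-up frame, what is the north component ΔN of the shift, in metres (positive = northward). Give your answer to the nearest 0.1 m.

At φ = -20.5287°, λ = 15.0072°: sin φ = -0.350677, cos φ = 0.936497, sin λ = 0.258940, cos λ = 0.965893.
ΔN = −sin φ cos λ·ΔX − sin φ sin λ·ΔY + cos φ·ΔZ = −(-0.350677)(0.965893)(-587.3) − (-0.350677)(0.258940)(-569.4) + (0.936497)(-362.6) = -590.21 m.

ΔN = -590.2 m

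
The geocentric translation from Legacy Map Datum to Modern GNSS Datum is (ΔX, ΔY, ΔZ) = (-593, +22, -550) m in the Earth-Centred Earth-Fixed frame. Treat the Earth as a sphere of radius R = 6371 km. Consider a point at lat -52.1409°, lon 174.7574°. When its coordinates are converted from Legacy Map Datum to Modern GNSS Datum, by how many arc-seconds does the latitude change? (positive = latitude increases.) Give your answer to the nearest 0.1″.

sin φ = -0.789522, cos φ = 0.613722, sin λ = 0.091373, cos λ = -0.995817.
North component: ΔN = −sin φ cos λ·ΔX − sin φ sin λ·ΔY + cos φ·ΔZ = −(-0.789522)(-0.995817)(-593) − (-0.789522)(0.091373)(22) + (0.613722)(-550) = 130.27 m.
1° of latitude spans πR/180 = 111195 m, so Δφ = 130.27 / 111195 × 3600 = 4.218″.

Δφ = 4.2″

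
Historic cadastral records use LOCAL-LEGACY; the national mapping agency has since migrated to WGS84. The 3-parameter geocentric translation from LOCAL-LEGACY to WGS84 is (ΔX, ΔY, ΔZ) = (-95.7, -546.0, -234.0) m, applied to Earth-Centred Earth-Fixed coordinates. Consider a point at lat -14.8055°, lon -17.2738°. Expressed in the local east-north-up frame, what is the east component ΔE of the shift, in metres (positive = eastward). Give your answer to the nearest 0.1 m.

ΔE = -549.8 m

At φ = -14.8055°, λ = -17.2738°: sin φ = -0.255539, cos φ = 0.966799, sin λ = -0.296938, cos λ = 0.954897.
ΔE = −sin λ·ΔX + cos λ·ΔY = −(-0.296938)·(-95.7) + (0.954897)·(-546.0) = -549.79 m.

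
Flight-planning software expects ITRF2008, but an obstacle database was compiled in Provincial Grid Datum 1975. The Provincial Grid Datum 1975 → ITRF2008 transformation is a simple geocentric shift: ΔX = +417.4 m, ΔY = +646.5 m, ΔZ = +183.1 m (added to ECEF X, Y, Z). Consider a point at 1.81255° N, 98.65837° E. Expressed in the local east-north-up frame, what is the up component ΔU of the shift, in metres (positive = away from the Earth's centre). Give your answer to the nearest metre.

At φ = 1.81255°, λ = 98.65837°: sin φ = 0.031630, cos φ = 0.999500, sin λ = 0.988604, cos λ = -0.150543.
ΔU = cos φ cos λ·ΔX + cos φ sin λ·ΔY + sin φ·ΔZ = (0.999500)(-0.150543)(417.4) + (0.999500)(0.988604)(646.5) + (0.031630)(183.1) = 581.80 m.

ΔU = 582 m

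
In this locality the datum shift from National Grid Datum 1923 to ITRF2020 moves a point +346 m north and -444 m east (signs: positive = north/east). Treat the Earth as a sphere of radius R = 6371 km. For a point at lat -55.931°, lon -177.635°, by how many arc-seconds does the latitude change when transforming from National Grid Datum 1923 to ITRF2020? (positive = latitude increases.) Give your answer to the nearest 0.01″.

Δφ = 11.20″

On a sphere of radius R, 1 rad of latitude = R, so Δφ = ΔN / R = 346.0 / 6371000 = 5.4309e-05 rad = 11.202″.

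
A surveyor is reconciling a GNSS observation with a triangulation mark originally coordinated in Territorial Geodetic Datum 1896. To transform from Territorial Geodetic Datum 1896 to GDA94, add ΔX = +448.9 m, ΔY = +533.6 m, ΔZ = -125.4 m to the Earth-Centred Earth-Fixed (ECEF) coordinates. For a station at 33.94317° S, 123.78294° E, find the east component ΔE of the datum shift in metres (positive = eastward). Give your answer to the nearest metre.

ΔE = -670 m

The local east axis at (φ, λ) is (−sin λ, cos λ, 0), so ΔE = −sin(123.78294°)·448.9 + cos(123.78294°)·533.6 = -669.81 m.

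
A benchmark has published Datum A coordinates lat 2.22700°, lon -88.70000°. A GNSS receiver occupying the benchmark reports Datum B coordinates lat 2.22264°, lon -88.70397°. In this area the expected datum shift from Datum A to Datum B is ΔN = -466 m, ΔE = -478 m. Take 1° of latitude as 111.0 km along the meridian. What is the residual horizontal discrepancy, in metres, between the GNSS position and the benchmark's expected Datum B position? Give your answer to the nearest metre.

Observed coordinate differences: Δφ = -0.00436°, Δλ = -0.00397°.
Converting to metres (1° lat = 111000 m, cos φ = 0.999245): observed ΔN = -484.0 m, observed ΔE = -440.3 m.
Subtracting the expected shift leaves a residual of -484.0 − (-466) = -18.0 m north and -440.3 − (-478) = 37.7 m east.
Residual distance = √((-18.0)² + 37.7²) = 41.7 m.

42 m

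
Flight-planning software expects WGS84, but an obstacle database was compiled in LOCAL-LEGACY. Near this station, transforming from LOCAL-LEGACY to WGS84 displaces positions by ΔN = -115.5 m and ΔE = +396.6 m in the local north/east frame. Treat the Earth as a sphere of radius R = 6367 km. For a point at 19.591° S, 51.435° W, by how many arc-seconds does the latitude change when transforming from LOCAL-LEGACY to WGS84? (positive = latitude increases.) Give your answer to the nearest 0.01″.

On a sphere of radius R, 1 rad of latitude = R, so Δφ = ΔN / R = -115.5 / 6367000 = -1.8140e-05 rad = -3.742″.

Δφ = -3.74″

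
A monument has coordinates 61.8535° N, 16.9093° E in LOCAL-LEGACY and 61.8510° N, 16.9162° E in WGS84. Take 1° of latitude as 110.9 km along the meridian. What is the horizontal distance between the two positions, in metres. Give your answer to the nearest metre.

455 m

Δφ = 61.8510° − 61.8535° = -0.0025°; Δλ = 16.9162° − 16.9093° = +0.0069°.
ΔN = Δφ × 110900 = -277.2 m; ΔE = Δλ × 110900 × cos(61.8535°) = +0.0069 × 110900 × 0.471728 = 361.0 m.
Distance = √(ΔE² + ΔN²) = √(361.0² + (-277.2)²) = 455.2 m.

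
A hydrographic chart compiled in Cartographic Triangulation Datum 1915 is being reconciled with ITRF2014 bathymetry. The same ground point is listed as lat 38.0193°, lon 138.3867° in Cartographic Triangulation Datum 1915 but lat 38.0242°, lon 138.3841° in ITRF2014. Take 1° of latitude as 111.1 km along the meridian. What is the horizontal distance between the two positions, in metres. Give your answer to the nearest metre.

590 m

Δφ = 38.0242° − 38.0193° = +0.0049°; Δλ = 138.3841° − 138.3867° = -0.0026°.
ΔN = Δφ × 111100 = 544.4 m; ΔE = Δλ × 111100 × cos(38.0193°) = -0.0026 × 111100 × 0.787803 = -227.6 m.
Distance = √(ΔE² + ΔN²) = √((-227.6)² + 544.4²) = 590.0 m.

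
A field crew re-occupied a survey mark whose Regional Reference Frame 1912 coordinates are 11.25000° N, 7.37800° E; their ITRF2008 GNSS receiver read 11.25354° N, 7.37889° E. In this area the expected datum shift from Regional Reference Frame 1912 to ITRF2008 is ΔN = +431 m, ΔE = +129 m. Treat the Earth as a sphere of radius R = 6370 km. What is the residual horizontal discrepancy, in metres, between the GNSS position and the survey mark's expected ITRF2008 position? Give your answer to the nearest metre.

Observed coordinate differences: Δφ = +0.00354°, Δλ = +0.00089°.
Converting to metres (1° lat = 111177 m, cos φ = 0.980785): observed ΔN = 393.6 m, observed ΔE = 97.0 m.
Subtracting the expected shift leaves a residual of 393.6 − (431) = -37.4 m north and 97.0 − (129) = -32.0 m east.
Residual distance = √((-37.4)² + (-32.0)²) = 49.2 m.

49 m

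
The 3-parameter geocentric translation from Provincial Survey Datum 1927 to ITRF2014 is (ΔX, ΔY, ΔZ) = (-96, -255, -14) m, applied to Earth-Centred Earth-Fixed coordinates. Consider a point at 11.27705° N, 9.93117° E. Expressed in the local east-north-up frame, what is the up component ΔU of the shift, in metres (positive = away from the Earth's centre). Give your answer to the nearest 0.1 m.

ΔU = -138.6 m

The local up (radial) axis is (cos φ cos λ, cos φ sin λ, sin φ), giving ΔU = -92.736 − 43.129 − 2.738 = -138.60 m.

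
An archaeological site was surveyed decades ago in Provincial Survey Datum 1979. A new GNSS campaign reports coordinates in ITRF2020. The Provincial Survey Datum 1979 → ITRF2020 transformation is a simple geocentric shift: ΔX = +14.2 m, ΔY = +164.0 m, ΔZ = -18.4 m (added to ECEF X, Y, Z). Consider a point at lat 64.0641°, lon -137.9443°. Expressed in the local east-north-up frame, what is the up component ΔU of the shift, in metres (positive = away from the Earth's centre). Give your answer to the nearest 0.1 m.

ΔU = -69.2 m

At φ = 64.0641°, λ = -137.9443°: sin φ = 0.899284, cos φ = 0.437365, sin λ = -0.669853, cos λ = -0.742494.
ΔU = cos φ cos λ·ΔX + cos φ sin λ·ΔY + sin φ·ΔZ = (0.437365)(-0.742494)(14.2) + (0.437365)(-0.669853)(164.0) + (0.899284)(-18.4) = -69.21 m.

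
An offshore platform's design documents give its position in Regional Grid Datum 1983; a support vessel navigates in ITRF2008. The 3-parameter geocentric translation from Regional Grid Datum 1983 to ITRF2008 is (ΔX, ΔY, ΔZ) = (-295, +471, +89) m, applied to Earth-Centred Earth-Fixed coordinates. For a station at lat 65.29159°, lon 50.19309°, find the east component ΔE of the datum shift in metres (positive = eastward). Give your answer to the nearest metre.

ΔE = 528 m

The local east axis at (φ, λ) is (−sin λ, cos λ, 0), so ΔE = −sin(50.19309°)·(-295) + cos(50.19309°)·471 = 528.16 m.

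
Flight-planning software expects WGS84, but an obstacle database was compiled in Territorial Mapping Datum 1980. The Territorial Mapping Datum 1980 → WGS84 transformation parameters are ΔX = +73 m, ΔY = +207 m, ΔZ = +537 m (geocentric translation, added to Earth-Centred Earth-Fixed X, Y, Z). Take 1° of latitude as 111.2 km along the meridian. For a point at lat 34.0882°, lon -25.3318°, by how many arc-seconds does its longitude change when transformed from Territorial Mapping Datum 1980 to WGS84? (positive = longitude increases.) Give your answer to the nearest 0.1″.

sin φ = 0.560468, cos φ = 0.828176, sin λ = -0.427860, cos λ = 0.903845.
East component: ΔE = −sin λ·ΔX + cos λ·ΔY = −(-0.427860)(73) + (0.903845)(207) = 218.33 m.
1° of latitude spans 111200 m; at latitude φ, 1° of longitude spans that × cos φ = 92093.1 m, so Δλ = 218.33 / 92093.1 × 3600 = 8.535″.

Δλ = 8.5″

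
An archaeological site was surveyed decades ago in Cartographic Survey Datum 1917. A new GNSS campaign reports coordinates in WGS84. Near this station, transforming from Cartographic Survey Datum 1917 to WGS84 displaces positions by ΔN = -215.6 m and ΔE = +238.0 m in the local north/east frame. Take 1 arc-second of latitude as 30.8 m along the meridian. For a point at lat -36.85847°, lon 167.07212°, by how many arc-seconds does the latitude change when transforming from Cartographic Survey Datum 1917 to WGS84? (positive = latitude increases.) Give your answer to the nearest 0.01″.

1″ of latitude = 30.80 m, so Δφ = -215.6 / 30.80 = -7.000″.

Δφ = -7.00″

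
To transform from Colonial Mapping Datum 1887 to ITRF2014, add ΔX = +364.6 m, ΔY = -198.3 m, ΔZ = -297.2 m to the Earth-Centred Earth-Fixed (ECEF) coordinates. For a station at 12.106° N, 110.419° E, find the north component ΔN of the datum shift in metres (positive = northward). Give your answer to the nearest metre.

ΔN = -225 m

At φ = 12.106°, λ = 110.419°: sin φ = 0.209721, cos φ = 0.977761, sin λ = 0.937166, cos λ = -0.348883.
ΔN = −sin φ cos λ·ΔX − sin φ sin λ·ΔY + cos φ·ΔZ = −(0.209721)(-0.348883)(364.6) − (0.209721)(0.937166)(-198.3) + (0.977761)(-297.2) = -224.94 m.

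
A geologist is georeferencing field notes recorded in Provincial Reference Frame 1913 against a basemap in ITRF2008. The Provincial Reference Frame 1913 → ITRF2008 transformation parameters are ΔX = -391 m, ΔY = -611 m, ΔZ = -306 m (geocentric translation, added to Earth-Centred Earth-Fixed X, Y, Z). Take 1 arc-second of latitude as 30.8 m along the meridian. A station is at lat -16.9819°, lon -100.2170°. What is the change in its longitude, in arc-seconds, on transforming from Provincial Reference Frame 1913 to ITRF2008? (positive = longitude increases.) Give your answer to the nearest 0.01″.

Δλ = -9.38″

sin φ = -0.292070, cos φ = 0.956397, sin λ = -0.984143, cos λ = -0.177377.
East component: ΔE = −sin λ·ΔX + cos λ·ΔY = −(-0.984143)(-391) + (-0.177377)(-611) = -276.42 m.
1° of latitude spans 3600 × 30.80 = 110880 m; at latitude φ, 1° of longitude spans that × cos φ = 106045.3 m, so Δλ = -276.42 / 106045.3 × 3600 = -9.384″.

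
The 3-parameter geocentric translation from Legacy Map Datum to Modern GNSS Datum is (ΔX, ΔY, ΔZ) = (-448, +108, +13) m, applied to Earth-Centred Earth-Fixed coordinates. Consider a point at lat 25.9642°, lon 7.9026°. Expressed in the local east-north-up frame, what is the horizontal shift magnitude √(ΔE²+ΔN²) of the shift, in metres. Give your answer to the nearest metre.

The local east axis at (φ, λ) is (−sin λ, cos λ, 0), so ΔE = −sin(7.9026°)·(-448) + cos(7.9026°)·108 = 168.57 m.
The local north axis is (−sin φ cos λ, −sin φ sin λ, cos φ), giving ΔN = 194.276 − 6.501 + 11.688 = 199.46 m.
Horizontal magnitude = √(ΔE² + ΔN²) = √(168.57² + 199.46²) = 261.15 m.

261 m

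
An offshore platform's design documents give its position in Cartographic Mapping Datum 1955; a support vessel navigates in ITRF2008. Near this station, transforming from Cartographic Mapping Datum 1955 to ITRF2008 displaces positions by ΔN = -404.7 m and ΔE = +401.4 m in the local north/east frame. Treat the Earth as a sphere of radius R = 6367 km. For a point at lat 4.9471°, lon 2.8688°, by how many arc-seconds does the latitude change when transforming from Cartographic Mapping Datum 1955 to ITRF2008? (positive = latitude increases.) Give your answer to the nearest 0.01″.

On a sphere of radius R, 1 rad of latitude = R, so Δφ = ΔN / R = -404.7 / 6367000 = -6.3562e-05 rad = -13.111″.

Δφ = -13.11″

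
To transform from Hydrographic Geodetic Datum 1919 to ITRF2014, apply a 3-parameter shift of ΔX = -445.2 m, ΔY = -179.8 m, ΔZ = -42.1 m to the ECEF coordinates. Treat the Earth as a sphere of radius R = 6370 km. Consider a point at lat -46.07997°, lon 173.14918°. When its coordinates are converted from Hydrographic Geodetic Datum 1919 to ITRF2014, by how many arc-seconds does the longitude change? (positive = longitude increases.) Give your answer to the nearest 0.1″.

sin φ = -0.720309, cos φ = 0.693654, sin λ = 0.119285, cos λ = -0.992860.
East component: ΔE = −sin λ·ΔX + cos λ·ΔY = −(0.119285)(-445.2) + (-0.992860)(-179.8) = 231.62 m.
1° of latitude spans πR/180 = 111177 m; at latitude φ, 1° of longitude spans that × cos φ = 77118.7 m, so Δλ = 231.62 / 77118.7 × 3600 = 10.812″.

Δλ = 10.8″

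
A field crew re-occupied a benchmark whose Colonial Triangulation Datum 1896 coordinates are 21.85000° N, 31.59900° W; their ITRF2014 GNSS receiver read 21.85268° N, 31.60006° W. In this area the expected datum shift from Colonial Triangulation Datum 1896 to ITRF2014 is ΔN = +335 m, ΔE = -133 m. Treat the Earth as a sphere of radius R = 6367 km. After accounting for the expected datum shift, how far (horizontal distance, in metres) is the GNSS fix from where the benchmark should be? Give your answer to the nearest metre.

44 m

Observed coordinate differences: Δφ = +0.00268°, Δλ = -0.00106°.
Converting to metres (1° lat = 111125 m, cos φ = 0.928161): observed ΔN = 297.8 m, observed ΔE = -109.3 m.
Subtracting the expected shift leaves a residual of 297.8 − (335) = -37.2 m north and -109.3 − (-133) = 23.7 m east.
Residual distance = √((-37.2)² + 23.7²) = 44.1 m.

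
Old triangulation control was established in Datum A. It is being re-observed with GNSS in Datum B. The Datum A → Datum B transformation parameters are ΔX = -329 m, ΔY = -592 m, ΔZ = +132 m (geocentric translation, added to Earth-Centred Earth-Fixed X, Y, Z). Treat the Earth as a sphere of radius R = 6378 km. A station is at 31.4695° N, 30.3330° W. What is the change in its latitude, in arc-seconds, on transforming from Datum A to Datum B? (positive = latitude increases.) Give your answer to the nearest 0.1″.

sin φ = 0.522045, cos φ = 0.852918, sin λ = -0.505025, cos λ = 0.863105.
North component: ΔN = −sin φ cos λ·ΔX − sin φ sin λ·ΔY + cos φ·ΔZ = −(0.522045)(0.863105)(-329) − (0.522045)(-0.505025)(-592) + (0.852918)(132) = 104.75 m.
1° of latitude spans πR/180 = 111317 m, so Δφ = 104.75 / 111317 × 3600 = 3.388″.

Δφ = 3.4″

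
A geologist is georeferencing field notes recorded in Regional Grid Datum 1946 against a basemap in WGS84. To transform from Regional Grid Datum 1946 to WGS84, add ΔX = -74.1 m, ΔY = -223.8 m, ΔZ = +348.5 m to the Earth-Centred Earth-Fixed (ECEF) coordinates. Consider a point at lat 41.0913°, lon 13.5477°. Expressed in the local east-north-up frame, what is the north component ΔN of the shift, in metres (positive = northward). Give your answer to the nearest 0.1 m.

ΔN = 344.5 m

The local north axis is (−sin φ cos λ, −sin φ sin λ, cos φ), giving ΔN = 47.348 + 34.458 + 262.652 = 344.46 m.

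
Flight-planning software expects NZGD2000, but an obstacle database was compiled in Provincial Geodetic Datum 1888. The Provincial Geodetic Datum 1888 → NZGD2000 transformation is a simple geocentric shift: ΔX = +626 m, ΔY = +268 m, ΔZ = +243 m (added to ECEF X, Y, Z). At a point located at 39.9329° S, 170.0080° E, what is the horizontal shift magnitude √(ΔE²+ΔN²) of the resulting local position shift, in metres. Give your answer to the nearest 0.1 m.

The local east axis at (φ, λ) is (−sin λ, cos λ, 0), so ΔE = −sin(170.0080°)·626 + cos(170.0080°)·268 = -372.55 m.
The local north axis is (−sin φ cos λ, −sin φ sin λ, cos φ), giving ΔN = -395.728 + 29.848 + 186.332 = -179.55 m.
Horizontal magnitude = √(ΔE² + ΔN²) = √((-372.55)² + (-179.55)²) = 413.56 m.

413.6 m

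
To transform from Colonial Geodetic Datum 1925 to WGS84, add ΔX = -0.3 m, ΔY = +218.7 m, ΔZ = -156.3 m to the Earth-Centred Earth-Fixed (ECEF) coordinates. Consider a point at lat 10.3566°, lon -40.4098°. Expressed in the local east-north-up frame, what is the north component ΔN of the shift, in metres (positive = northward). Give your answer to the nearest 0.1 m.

ΔN = -128.2 m

At φ = 10.3566°, λ = -40.4098°: sin φ = 0.179774, cos φ = 0.983708, sin λ = -0.648250, cos λ = 0.761427.
ΔN = −sin φ cos λ·ΔX − sin φ sin λ·ΔY + cos φ·ΔZ = −(0.179774)(0.761427)(-0.3) − (0.179774)(-0.648250)(218.7) + (0.983708)(-156.3) = -128.23 m.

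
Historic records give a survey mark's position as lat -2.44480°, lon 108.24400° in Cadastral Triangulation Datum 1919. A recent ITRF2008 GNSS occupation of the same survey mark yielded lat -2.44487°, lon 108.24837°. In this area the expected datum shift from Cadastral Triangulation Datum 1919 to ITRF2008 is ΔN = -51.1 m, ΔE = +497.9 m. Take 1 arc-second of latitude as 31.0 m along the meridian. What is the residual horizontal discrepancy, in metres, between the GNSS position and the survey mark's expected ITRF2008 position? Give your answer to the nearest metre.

45 m

Observed coordinate differences: Δφ = -0.00007°, Δλ = +0.00437°.
Converting to metres (1° lat = 111600 m, cos φ = 0.999090): observed ΔN = -7.8 m, observed ΔE = 487.2 m.
Subtracting the expected shift leaves a residual of -7.8 − (-51.1) = 43.3 m north and 487.2 − (497.9) = -10.7 m east.
Residual distance = √(43.3² + (-10.7)²) = 44.6 m.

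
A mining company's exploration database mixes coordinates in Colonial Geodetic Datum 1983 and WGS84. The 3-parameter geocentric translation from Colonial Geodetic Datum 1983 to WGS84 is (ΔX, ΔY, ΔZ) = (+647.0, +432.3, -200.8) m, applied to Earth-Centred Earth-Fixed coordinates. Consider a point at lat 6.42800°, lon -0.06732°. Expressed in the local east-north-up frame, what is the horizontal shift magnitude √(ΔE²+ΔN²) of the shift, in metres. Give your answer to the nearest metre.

At φ = 6.42800°, λ = -0.06732°: sin φ = 0.111955, cos φ = 0.993713, sin λ = -0.001175, cos λ = 0.999999.
ΔE = −sin λ·ΔX + cos λ·ΔY = −(-0.001175)·(647.0) + (0.999999)·(432.3) = 433.06 m.
ΔN = −sin φ cos λ·ΔX − sin φ sin λ·ΔY + cos φ·ΔZ = −(0.111955)(0.999999)(647.0) − (0.111955)(-0.001175)(432.3) + (0.993713)(-200.8) = -271.92 m.
Horizontal magnitude = √(ΔE² + ΔN²) = √(433.06² + (-271.92)²) = 511.35 m.

511 m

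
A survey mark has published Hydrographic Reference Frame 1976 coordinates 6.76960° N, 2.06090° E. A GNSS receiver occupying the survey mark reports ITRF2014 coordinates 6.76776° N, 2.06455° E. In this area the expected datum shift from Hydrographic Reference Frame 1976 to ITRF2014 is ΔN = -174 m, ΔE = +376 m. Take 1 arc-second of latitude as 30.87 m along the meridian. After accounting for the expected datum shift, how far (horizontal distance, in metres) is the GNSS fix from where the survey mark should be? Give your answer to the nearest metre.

41 m

Observed coordinate differences: Δφ = -0.00184°, Δλ = +0.00365°.
Converting to metres (1° lat = 111132 m, cos φ = 0.993028): observed ΔN = -204.5 m, observed ΔE = 402.8 m.
Subtracting the expected shift leaves a residual of -204.5 − (-174) = -30.5 m north and 402.8 − (376) = 26.8 m east.
Residual distance = √((-30.5)² + 26.8²) = 40.6 m.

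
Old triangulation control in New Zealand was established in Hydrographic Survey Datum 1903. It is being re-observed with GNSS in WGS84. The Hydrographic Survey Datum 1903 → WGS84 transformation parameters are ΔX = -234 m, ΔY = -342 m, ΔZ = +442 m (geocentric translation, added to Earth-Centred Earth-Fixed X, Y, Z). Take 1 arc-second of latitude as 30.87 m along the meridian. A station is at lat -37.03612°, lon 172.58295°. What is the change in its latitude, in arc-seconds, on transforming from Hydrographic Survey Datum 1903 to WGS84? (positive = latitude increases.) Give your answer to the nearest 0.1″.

Δφ = 15.1″

sin φ = -0.602318, cos φ = 0.798256, sin λ = 0.129091, cos λ = -0.991633.
North component: ΔN = −sin φ cos λ·ΔX − sin φ sin λ·ΔY + cos φ·ΔZ = −(-0.602318)(-0.991633)(-234) − (-0.602318)(0.129091)(-342) + (0.798256)(442) = 466.00 m.
1° of latitude spans 3600 × 30.87 = 111132 m, so Δφ = 466.00 / 111132 × 3600 = 15.096″.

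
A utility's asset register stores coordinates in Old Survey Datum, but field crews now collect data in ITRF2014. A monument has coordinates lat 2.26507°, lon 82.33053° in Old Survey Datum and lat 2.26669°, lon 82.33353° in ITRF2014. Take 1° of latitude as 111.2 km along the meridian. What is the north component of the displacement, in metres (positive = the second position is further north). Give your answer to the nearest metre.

Δφ = 2.26669° − 2.26507° = +0.00162°; Δλ = 82.33353° − 82.33053° = +0.00300°.
ΔN = Δφ × 111200 = 180.1 m; ΔE = Δλ × 111200 × cos(2.26507°) = +0.00300 × 111200 × 0.999219 = 333.3 m.

ΔN = 180 m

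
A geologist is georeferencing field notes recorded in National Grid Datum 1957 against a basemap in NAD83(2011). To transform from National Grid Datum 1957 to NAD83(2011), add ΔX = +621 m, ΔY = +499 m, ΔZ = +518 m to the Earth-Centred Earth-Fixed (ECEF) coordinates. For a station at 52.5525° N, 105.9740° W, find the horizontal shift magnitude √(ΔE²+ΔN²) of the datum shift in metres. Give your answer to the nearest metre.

950 m

At φ = 52.5525°, λ = -105.9740°: sin φ = 0.793911, cos φ = 0.608034, sin λ = -0.961387, cos λ = -0.275201.
ΔE = −sin λ·ΔX + cos λ·ΔY = −(-0.961387)·(621) + (-0.275201)·(499) = 459.70 m.
ΔN = −sin φ cos λ·ΔX − sin φ sin λ·ΔY + cos φ·ΔZ = −(0.793911)(-0.275201)(621) − (0.793911)(-0.961387)(499) + (0.608034)(518) = 831.51 m.
Horizontal magnitude = √(ΔE² + ΔN²) = √(459.70² + 831.51²) = 950.12 m.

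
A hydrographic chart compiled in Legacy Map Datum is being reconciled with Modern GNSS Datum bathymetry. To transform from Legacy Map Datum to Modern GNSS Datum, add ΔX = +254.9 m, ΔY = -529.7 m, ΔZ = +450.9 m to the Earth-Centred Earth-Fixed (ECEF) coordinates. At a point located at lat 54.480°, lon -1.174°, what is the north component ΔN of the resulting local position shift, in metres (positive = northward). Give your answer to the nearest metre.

At φ = 54.480°, λ = -1.174°: sin φ = 0.813913, cos φ = 0.580987, sin λ = -0.020489, cos λ = 0.999790.
ΔN = −sin φ cos λ·ΔX − sin φ sin λ·ΔY + cos φ·ΔZ = −(0.813913)(0.999790)(254.9) − (0.813913)(-0.020489)(-529.7) + (0.580987)(450.9) = 45.71 m.

ΔN = 46 m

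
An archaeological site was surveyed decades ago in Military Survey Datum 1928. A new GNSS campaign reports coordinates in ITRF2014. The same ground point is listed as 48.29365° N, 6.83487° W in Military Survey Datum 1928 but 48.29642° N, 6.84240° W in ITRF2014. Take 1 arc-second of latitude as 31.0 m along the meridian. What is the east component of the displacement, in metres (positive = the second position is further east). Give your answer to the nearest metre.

Δφ = 48.29642° − 48.29365° = +0.00277°; Δλ = -6.84240° − -6.83487° = -0.00753°.
1° of latitude = 3600 × 31.00 = 111600 m.
ΔN = Δφ × 111600 = 309.1 m; ΔE = Δλ × 111600 × cos(48.29365°) = -0.00753 × 111600 × 0.665313 = -559.1 m.

ΔE = -559 m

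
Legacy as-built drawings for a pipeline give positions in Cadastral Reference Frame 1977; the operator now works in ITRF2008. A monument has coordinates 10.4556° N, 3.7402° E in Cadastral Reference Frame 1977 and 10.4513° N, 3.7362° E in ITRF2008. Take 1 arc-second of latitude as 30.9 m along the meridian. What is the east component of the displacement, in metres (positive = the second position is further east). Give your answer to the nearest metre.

ΔE = -438 m

Δφ = 10.4513° − 10.4556° = -0.0043°; Δλ = 3.7362° − 3.7402° = -0.0040°.
1° of latitude = 3600 × 30.90 = 111240 m.
ΔN = Δφ × 111240 = -478.3 m; ΔE = Δλ × 111240 × cos(10.4556°) = -0.0040 × 111240 × 0.983396 = -437.6 m.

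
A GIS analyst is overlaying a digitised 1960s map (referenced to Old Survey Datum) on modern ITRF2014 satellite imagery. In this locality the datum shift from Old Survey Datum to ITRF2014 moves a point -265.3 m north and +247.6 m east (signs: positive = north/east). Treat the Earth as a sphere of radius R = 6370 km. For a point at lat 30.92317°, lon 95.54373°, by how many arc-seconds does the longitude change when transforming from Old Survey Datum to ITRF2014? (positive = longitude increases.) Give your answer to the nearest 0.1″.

At latitude 30.92317°, cos φ = 0.857857.
One radian of longitude at latitude φ spans R cos φ, so Δλ = ΔE / (R cos φ) = 247.6 / (6370000 × 0.857857) = 4.5310e-05 rad = 9.346″.

Δλ = 9.3″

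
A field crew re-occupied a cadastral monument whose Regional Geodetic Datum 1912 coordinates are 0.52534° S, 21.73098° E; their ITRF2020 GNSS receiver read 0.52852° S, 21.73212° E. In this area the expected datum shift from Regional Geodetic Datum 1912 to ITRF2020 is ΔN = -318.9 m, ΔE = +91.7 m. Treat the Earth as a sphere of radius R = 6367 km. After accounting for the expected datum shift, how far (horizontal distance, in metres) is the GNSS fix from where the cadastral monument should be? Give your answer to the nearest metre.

Observed coordinate differences: Δφ = -0.00318°, Δλ = +0.00114°.
Converting to metres (1° lat = 111125 m, cos φ = 0.999958): observed ΔN = -353.4 m, observed ΔE = 126.7 m.
Subtracting the expected shift leaves a residual of -353.4 − (-318.9) = -34.5 m north and 126.7 − (91.7) = 35.0 m east.
Residual distance = √((-34.5)² + 35.0²) = 49.1 m.

49 m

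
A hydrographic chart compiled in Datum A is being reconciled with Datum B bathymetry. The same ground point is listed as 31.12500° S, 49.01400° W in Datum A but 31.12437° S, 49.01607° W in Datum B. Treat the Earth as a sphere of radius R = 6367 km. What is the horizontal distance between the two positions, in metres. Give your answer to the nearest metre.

209 m

Δφ = -31.12437° − -31.12500° = +0.00063°; Δλ = -49.01607° − -49.01400° = -0.00207°.
1° along a meridian = πR/180 = 111125 m.
ΔN = Δφ × 111125 = 70.0 m; ΔE = Δλ × 111125 × cos(-31.12500°) = -0.00207 × 111125 × 0.856042 = -196.9 m.
Distance = √(ΔE² + ΔN²) = √((-196.9)² + 70.0²) = 209.0 m.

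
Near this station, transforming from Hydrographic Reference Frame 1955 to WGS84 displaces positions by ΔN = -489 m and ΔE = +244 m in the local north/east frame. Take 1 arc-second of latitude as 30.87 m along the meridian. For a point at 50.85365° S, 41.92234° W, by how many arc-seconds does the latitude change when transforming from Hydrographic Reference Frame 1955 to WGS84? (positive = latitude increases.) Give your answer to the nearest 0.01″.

Δφ = -15.84″

1″ of latitude = 30.87 m, so Δφ = -489.0 / 30.87 = -15.841″.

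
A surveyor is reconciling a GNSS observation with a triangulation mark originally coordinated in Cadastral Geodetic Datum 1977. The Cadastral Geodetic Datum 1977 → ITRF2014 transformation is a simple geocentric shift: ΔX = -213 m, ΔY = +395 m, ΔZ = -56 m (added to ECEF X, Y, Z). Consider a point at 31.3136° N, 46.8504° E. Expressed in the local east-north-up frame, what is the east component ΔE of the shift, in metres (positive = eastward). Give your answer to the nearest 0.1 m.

The local east axis at (φ, λ) is (−sin λ, cos λ, 0), so ΔE = −sin(46.8504°)·(-213) + cos(46.8504°)·395 = 425.54 m.

ΔE = 425.5 m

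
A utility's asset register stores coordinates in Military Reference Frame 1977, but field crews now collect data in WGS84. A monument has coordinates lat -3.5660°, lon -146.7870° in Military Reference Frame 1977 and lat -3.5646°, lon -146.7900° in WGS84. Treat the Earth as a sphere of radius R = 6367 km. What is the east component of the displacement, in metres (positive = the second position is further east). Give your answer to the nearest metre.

Δφ = -3.5646° − -3.5660° = +0.0014°; Δλ = -146.7900° − -146.7870° = -0.0030°.
1° along a meridian = πR/180 = 111125 m.
ΔN = Δφ × 111125 = 155.6 m; ΔE = Δλ × 111125 × cos(-3.5660°) = -0.0030 × 111125 × 0.998064 = -332.7 m.

ΔE = -333 m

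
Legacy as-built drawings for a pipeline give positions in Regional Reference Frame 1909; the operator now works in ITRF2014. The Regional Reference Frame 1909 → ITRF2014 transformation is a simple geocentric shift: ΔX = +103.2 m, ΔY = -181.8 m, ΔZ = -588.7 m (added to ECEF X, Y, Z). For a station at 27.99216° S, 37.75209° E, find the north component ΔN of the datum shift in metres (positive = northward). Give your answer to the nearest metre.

ΔN = -534 m

At φ = -27.99216°, λ = 37.75209°: sin φ = -0.469351, cos φ = 0.883012, sin λ = 0.612246, cos λ = 0.790667.
ΔN = −sin φ cos λ·ΔX − sin φ sin λ·ΔY + cos φ·ΔZ = −(-0.469351)(0.790667)(103.2) − (-0.469351)(0.612246)(-181.8) + (0.883012)(-588.7) = -533.77 m.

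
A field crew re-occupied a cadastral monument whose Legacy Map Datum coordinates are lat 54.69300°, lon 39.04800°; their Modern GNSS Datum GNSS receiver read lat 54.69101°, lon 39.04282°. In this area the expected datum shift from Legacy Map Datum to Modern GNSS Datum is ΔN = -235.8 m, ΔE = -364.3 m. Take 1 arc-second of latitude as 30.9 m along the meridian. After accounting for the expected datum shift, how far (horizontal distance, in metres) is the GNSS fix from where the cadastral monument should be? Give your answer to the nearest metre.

34 m

Observed coordinate differences: Δφ = -0.00199°, Δλ = -0.00518°.
Converting to metres (1° lat = 111240 m, cos φ = 0.577957): observed ΔN = -221.4 m, observed ΔE = -333.0 m.
Subtracting the expected shift leaves a residual of -221.4 − (-235.8) = 14.4 m north and -333.0 − (-364.3) = 31.3 m east.
Residual distance = √(14.4² + 31.3²) = 34.4 m.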